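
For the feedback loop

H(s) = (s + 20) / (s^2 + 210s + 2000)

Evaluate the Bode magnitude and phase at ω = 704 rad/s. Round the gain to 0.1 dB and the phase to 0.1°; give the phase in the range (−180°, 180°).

-57.3 dB, -75.0°

Substitute s = j704:
Numerator: (j704) + 20 = 20 + j704
Denominator: (j704)^2 + 210(j704) + 2000 = -493616 + j147840
|N| = √(20² + 704²) ≈ 704.28, ∠N ≈ 88.37°
|D| = √(493616² + 147840²) ≈ 5.1528e+05, ∠D ≈ 163.33°
|H| = 704.28 / 5.1528e+05 ≈ 0.0013668
Gain = 20 log₁₀(0.0013668) ≈ -57.29 dB
∠H = 88.37° − 163.33° = -74.96°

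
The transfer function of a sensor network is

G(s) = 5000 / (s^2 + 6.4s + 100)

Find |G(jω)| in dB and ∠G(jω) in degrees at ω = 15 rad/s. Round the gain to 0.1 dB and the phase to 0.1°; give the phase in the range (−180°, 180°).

30.0 dB, -142.5°

At s = jω = j15:
quadratic: (j15)² + 6.4·j15 + 100 = -125 + j96 → |·| ≈ 157.61, ∠ ≈ 142.48°
|G| = 5000 / 157.61 ≈ 31.724
Gain = 20 log₁₀(31.724) ≈ 30.03 dB
∠G = 0.00° − 142.48° = -142.48°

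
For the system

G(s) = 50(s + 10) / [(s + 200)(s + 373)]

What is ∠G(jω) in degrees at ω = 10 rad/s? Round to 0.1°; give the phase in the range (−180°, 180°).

40.6°

At s = jω = j10:
zero (s+10): 10 + j10 → |·| = √(10²+10²) = √200 ≈ 14.142, ∠ = arctan(10/10) ≈ 45.00°
pole (s+200): 200 + j10 → |·| = √(200²+10²) = √40100 ≈ 200.25, ∠ = arctan(10/200) ≈ 2.86°
pole (s+373): 373 + j10 → |·| = √(373²+10²) = √139229 ≈ 373.13, ∠ = arctan(10/373) ≈ 1.54°
∠G = 45.00° − 4.40° = 40.60°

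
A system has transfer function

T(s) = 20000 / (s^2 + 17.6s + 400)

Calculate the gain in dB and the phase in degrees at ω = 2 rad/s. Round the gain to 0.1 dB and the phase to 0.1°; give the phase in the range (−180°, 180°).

At s = jω = j2:
quadratic: (j2)² + 17.6·j2 + 400 = 396 + j35.2 → |·| ≈ 397.56, ∠ ≈ 5.08°
|T| = 20000 / 397.56 ≈ 50.307
Gain = 20 log₁₀(50.307) ≈ 34.03 dB
∠T = 0.00° − 5.08° = -5.08°

34.0 dB, -5.1°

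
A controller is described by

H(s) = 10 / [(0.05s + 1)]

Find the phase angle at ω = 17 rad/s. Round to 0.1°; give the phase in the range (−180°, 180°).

At ω = 17 rad/s:
pole (1 + j17·0.05) = 1 + j0.85 → |·| ≈ 1.3124, ∠ ≈ 40.36°
∠H = (0°) − (40.36°) = -40.36°

-40.4°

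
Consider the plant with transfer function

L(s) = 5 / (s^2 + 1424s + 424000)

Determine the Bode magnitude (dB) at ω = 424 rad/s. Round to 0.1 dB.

Substitute s = j424:
Numerator: 5 = 5 + j0
Denominator: (j424)^2 + 1424(j424) + 424000 = 244224 + j603776
|N| = √(5² + 0²) ≈ 5, ∠N ≈ 0.00°
|D| = √(244224² + 603776²) ≈ 6.513e+05, ∠D ≈ 67.98°
|L| = 5 / 6.513e+05 ≈ 7.677e-06
Gain = 20 log₁₀(7.677e-06) ≈ -102.30 dB

-102.3 dB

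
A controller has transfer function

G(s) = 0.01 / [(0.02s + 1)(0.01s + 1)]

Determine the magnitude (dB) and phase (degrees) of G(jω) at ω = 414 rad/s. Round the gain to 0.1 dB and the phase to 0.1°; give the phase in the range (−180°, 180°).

At ω = 414 rad/s:
pole (1 + j414·0.02) = 1 + j8.28 → |·| ≈ 8.3402, ∠ ≈ 83.11°
pole (1 + j414·0.01) = 1 + j4.14 → |·| ≈ 4.2591, ∠ ≈ 76.42°
|G| = 0.01 · 1 / (8.3402 · 4.2591) ≈ 0.00028152
Gain = 20 log₁₀(0.00028152) ≈ -71.01 dB
∠G = (0°) − (83.11° + 76.42°) = -159.53°

-71.0 dB, -159.5°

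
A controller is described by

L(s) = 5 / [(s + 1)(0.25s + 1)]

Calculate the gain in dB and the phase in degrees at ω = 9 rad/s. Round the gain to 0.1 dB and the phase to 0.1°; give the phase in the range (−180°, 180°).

At ω = 9 rad/s:
pole (1 + j9·1) = 1 + j9 → |·| ≈ 9.0554, ∠ ≈ 83.66°
pole (1 + j9·0.25) = 1 + j2.25 → |·| ≈ 2.4622, ∠ ≈ 66.04°
|L| = 5 · 1 / (9.0554 · 2.4622) ≈ 0.22425
Gain = 20 log₁₀(0.22425) ≈ -12.99 dB
∠L = (0°) − (83.66° + 66.04°) = -149.70°

-13.0 dB, -149.7°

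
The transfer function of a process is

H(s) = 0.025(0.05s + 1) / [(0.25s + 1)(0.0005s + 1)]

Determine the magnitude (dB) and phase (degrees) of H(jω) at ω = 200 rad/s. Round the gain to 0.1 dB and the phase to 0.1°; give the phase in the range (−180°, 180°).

At ω = 200 rad/s:
zero (1 + j200·0.05) = 1 + j10 → |·| ≈ 10.05, ∠ ≈ 84.29°
pole (1 + j200·0.25) = 1 + j50 → |·| ≈ 50.01, ∠ ≈ 88.85°
pole (1 + j200·0.0005) = 1 + j0.1 → |·| ≈ 1.005, ∠ ≈ 5.71°
|H| = 0.025 · 10.05 / (50.01 · 1.005) ≈ 0.004999
Gain = 20 log₁₀(0.004999) ≈ -46.02 dB
∠H = (84.29°) − (88.85° + 5.71°) = -10.27°

-46.0 dB, -10.3°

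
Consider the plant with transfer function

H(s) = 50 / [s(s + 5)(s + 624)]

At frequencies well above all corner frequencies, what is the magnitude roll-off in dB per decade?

Each pole contributes −20 dB/decade at high frequency; each zero contributes +20 dB/decade.
Net: 0 zero(s) − 3 pole(s) → -60 dB/decade.

-60 dB/decade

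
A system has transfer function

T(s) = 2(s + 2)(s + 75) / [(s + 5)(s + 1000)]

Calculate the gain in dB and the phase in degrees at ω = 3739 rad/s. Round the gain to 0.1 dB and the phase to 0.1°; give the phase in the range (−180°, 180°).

5.7 dB, 13.9°

At s = jω = j3739:
zero (s+2): 2 + j3739 → |·| = √(2²+3739²) = √13980125 ≈ 3739, ∠ = arctan(3739/2) ≈ 89.97°
zero (s+75): 75 + j3739 → |·| = √(75²+3739²) = √13985746 ≈ 3739.8, ∠ = arctan(3739/75) ≈ 88.85°
pole (s+5): 5 + j3739 → |·| = √(5²+3739²) = √13980146 ≈ 3739, ∠ = arctan(3739/5) ≈ 89.92°
pole (s+1000): 1000 + j3739 → |·| = √(1000²+3739²) = √14980121 ≈ 3870.4, ∠ = arctan(3739/1000) ≈ 75.03°
|T| = 2 · 1.3983e+07 / 1.4471e+07 ≈ 1.9326
Gain = 20 log₁₀(1.9326) ≈ 5.72 dB
∠T = 178.82° − 164.95° = 13.87°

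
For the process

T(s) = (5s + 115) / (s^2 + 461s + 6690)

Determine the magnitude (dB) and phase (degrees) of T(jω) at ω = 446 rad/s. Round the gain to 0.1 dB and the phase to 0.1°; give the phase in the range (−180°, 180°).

Substitute s = j446:
Numerator: 5(j446) + 115 = 115 + j2230
Denominator: (j446)^2 + 461(j446) + 6690 = -192226 + j205606
|N| = √(115² + 2230²) ≈ 2233, ∠N ≈ 87.05°
|D| = √(192226² + 205606²) ≈ 2.8147e+05, ∠D ≈ 133.07°
|T| = 2233 / 2.8147e+05 ≈ 0.0079333
Gain = 20 log₁₀(0.0079333) ≈ -42.01 dB
∠T = 87.05° − 133.07° = -46.02°

-42.0 dB, -46.0°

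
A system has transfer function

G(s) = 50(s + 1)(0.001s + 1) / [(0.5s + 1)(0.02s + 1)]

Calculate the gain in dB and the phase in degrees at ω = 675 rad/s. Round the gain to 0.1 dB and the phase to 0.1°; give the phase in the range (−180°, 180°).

19.0 dB, -51.7°

At ω = 675 rad/s:
zero (1 + j675·1) = 1 + j675 → |·| ≈ 675, ∠ ≈ 89.92°
zero (1 + j675·0.001) = 1 + j0.675 → |·| ≈ 1.2065, ∠ ≈ 34.02°
pole (1 + j675·0.5) = 1 + j337.5 → |·| ≈ 337.5, ∠ ≈ 89.83°
pole (1 + j675·0.02) = 1 + j13.5 → |·| ≈ 13.537, ∠ ≈ 85.76°
|G| = 50 · 675 · 1.2065 / (337.5 · 13.537) ≈ 8.9126
Gain = 20 log₁₀(8.9126) ≈ 19.00 dB
∠G = (89.92° + 34.02°) − (89.83° + 85.76°) = -51.65°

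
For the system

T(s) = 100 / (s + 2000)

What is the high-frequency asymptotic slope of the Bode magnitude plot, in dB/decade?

-20 dB/decade

Each pole contributes −20 dB/decade at high frequency; each zero contributes +20 dB/decade.
Net: 0 zero(s) − 1 pole(s) → -20 dB/decade.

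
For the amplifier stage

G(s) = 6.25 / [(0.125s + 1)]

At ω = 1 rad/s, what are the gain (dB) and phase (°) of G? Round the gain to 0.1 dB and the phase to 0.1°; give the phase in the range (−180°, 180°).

15.9 dB, -7.1°

At ω = 1 rad/s:
pole (1 + j1·0.125) = 1 + j0.125 → |·| ≈ 1.0078, ∠ ≈ 7.13°
|G| = 6.25 · 1 / (1.0078) ≈ 6.2016
Gain = 20 log₁₀(6.2016) ≈ 15.85 dB
∠G = (0°) − (7.13°) = -7.13°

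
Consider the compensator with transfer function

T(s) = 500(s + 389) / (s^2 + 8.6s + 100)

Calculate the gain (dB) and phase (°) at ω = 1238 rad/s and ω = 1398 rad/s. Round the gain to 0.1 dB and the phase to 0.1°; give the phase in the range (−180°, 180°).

ω = 1238: -7.5 dB, -107.0°; ω = 1398: -8.6 dB, -105.2°

At s = jω = j1238:
zero (s+389): 389 + j1238 → |·| = √(389²+1238²) = √1683965 ≈ 1297.7, ∠ = arctan(1238/389) ≈ 72.56°
quadratic: (j1238)² + 8.6·j1238 + 100 = -1532544 + j10646.8 → |·| ≈ 1.5326e+06, ∠ ≈ 179.60°
|T| = 500 · 1297.7 / 1.5326e+06 ≈ 0.42337
Gain = 20 log₁₀(0.42337) ≈ -7.47 dB
∠T = 72.56° − 179.60° = -107.04°

At s = jω = j1398:
zero (s+389): 389 + j1398 → |·| = √(389²+1398²) = √2105725 ≈ 1451.1, ∠ = arctan(1398/389) ≈ 74.45°
quadratic: (j1398)² + 8.6·j1398 + 100 = -1954304 + j12022.8 → |·| ≈ 1.9543e+06, ∠ ≈ 179.65°
|T| = 500 · 1451.1 / 1.9543e+06 ≈ 0.37126
Gain = 20 log₁₀(0.37126) ≈ -8.61 dB
∠T = 74.45° − 179.65° = -105.20°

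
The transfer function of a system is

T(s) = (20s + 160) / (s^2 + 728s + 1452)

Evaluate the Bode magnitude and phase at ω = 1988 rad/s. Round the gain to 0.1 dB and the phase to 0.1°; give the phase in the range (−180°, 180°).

-40.5 dB, -70.1°

Substitute s = j1988:
Numerator: 20(j1988) + 160 = 160 + j39760
Denominator: (j1988)^2 + 728(j1988) + 1452 = -3950692 + j1447264
|N| = √(160² + 39760²) ≈ 39760, ∠N ≈ 89.77°
|D| = √(3950692² + 1447264²) ≈ 4.2074e+06, ∠D ≈ 159.88°
|T| = 39760 / 4.2074e+06 ≈ 0.00945
Gain = 20 log₁₀(0.00945) ≈ -40.49 dB
∠T = 89.77° − 159.88° = -70.11°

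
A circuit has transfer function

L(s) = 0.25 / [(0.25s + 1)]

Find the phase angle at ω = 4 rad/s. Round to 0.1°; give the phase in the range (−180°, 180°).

At ω = 4 rad/s:
pole (1 + j4·0.25) = 1 + j1 → |·| ≈ 1.4142, ∠ ≈ 45.00°
∠L = (0°) − (45.00°) = -45.00°

-45.0°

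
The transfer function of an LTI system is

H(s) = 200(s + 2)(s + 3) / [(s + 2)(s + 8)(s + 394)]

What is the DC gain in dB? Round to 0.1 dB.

H(0) = 200·2·3 / (2·8·394) ≈ 0.19036
20 log₁₀(0.19036) ≈ -14.41 dB

-14.4 dB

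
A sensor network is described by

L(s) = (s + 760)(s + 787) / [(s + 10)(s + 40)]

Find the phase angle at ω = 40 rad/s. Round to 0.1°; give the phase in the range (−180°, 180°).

-115.0°

At s = jω = j40:
zero (s+760): 760 + j40 → |·| = √(760²+40²) = √579200 ≈ 761.05, ∠ = arctan(40/760) ≈ 3.01°
zero (s+787): 787 + j40 → |·| = √(787²+40²) = √620969 ≈ 788.02, ∠ = arctan(40/787) ≈ 2.91°
pole (s+10): 10 + j40 → |·| = √(10²+40²) = √1700 ≈ 41.231, ∠ = arctan(40/10) ≈ 75.96°
pole (s+40): 40 + j40 → |·| = √(40²+40²) = √3200 ≈ 56.569, ∠ = arctan(40/40) ≈ 45.00°
∠L = 5.92° − 120.96° = -115.04°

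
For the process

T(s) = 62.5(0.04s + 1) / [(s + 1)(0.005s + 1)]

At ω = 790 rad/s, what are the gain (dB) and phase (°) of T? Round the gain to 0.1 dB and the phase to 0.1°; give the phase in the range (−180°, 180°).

-4.2 dB, -77.5°

At ω = 790 rad/s:
zero (1 + j790·0.04) = 1 + j31.6 → |·| ≈ 31.616, ∠ ≈ 88.19°
pole (1 + j790·1) = 1 + j790 → |·| ≈ 790, ∠ ≈ 89.93°
pole (1 + j790·0.005) = 1 + j3.95 → |·| ≈ 4.0746, ∠ ≈ 75.79°
|T| = 62.5 · 31.616 / (790 · 4.0746) ≈ 0.61387
Gain = 20 log₁₀(0.61387) ≈ -4.24 dB
∠T = (88.19°) − (89.93° + 75.79°) = -77.53°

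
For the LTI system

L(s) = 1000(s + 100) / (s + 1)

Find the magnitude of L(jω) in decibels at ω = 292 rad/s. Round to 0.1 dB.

60.5 dB

At s = jω = j292:
zero (s+100): 100 + j292 → |·| = √(100²+292²) = √95264 ≈ 308.65, ∠ = arctan(292/100) ≈ 71.10°
pole (s+1): 1 + j292 → |·| = √(1²+292²) = √85265 ≈ 292, ∠ = arctan(292/1) ≈ 89.80°
|L| = 1000 · 308.65 / 292 ≈ 1057
Gain = 20 log₁₀(1057) ≈ 60.48 dB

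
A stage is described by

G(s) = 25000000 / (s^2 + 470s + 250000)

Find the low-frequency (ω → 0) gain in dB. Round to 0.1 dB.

40.0 dB

G(0) = 25000000 / 250000 = 100
20 log₁₀(100) ≈ 40.00 dB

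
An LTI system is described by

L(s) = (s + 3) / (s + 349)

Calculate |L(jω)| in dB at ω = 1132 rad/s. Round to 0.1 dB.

At s = jω = j1132:
zero (s+3): 3 + j1132 → |·| = √(3²+1132²) = √1281433 ≈ 1132, ∠ = arctan(1132/3) ≈ 89.85°
pole (s+349): 349 + j1132 → |·| = √(349²+1132²) = √1403225 ≈ 1184.6, ∠ = arctan(1132/349) ≈ 72.87°
|L| = 1 · 1132 / 1184.6 ≈ 0.9556
Gain = 20 log₁₀(0.9556) ≈ -0.39 dB

-0.4 dB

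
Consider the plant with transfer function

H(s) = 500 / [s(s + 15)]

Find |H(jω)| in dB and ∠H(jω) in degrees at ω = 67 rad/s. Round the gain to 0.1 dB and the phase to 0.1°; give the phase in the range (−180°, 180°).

-19.3 dB, -167.4°

At s = jω = j67:
pole (s+15): 15 + j67 → |·| = √(15²+67²) = √4714 ≈ 68.659, ∠ = arctan(67/15) ≈ 77.38°
pole at origin: |s| = 67, ∠ = 90.00° (in denominator)
|H| = 500 / 4600.2 ≈ 0.10869
Gain = 20 log₁₀(0.10869) ≈ -19.28 dB
∠H = 0.00° − 167.38° = -167.38°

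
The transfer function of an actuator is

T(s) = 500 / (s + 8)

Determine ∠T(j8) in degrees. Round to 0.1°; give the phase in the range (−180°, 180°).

-45.0°

Substitute s = j8:
Numerator: 500 = 500 + j0
Denominator: (j8) + 8 = 8 + j8
|N| = √(500² + 0²) ≈ 500, ∠N ≈ 0.00°
|D| = √(8² + 8²) ≈ 11.314, ∠D ≈ 45.00°
∠T = 0.00° − 45.00° = -45.00°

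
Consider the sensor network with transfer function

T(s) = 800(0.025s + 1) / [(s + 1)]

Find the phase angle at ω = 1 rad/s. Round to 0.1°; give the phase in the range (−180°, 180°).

-43.6°

At ω = 1 rad/s:
zero (1 + j1·0.025) = 1 + j0.025 → |·| ≈ 1.0003, ∠ ≈ 1.43°
pole (1 + j1·1) = 1 + j1 → |·| ≈ 1.4142, ∠ ≈ 45.00°
∠T = (1.43°) − (45.00°) = -43.57°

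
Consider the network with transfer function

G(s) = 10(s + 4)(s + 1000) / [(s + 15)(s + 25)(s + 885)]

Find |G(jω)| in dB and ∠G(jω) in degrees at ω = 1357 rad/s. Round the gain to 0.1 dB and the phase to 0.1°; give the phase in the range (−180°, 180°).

At s = jω = j1357:
zero (s+4): 4 + j1357 → |·| = √(4²+1357²) = √1841465 ≈ 1357, ∠ = arctan(1357/4) ≈ 89.83°
zero (s+1000): 1000 + j1357 → |·| = √(1000²+1357²) = √2841449 ≈ 1685.7, ∠ = arctan(1357/1000) ≈ 53.61°
pole (s+15): 15 + j1357 → |·| = √(15²+1357²) = √1841674 ≈ 1357.1, ∠ = arctan(1357/15) ≈ 89.37°
pole (s+25): 25 + j1357 → |·| = √(25²+1357²) = √1842074 ≈ 1357.2, ∠ = arctan(1357/25) ≈ 88.94°
pole (s+885): 885 + j1357 → |·| = √(885²+1357²) = √2624674 ≈ 1620.1, ∠ = arctan(1357/885) ≈ 56.89°
|G| = 10 · 2.2875e+06 / 2.984e+09 ≈ 0.0076659
Gain = 20 log₁₀(0.0076659) ≈ -42.31 dB
∠G = 143.44° − 235.20° = -91.76°

-42.3 dB, -91.8°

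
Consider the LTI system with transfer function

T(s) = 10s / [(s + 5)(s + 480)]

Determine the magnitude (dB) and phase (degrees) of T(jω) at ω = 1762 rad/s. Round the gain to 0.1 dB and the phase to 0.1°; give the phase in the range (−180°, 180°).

At s = jω = j1762:
zero at origin: s = j1762 → |·| = 1762, ∠ = 90.00°
pole (s+5): 5 + j1762 → |·| = √(5²+1762²) = √3104669 ≈ 1762, ∠ = arctan(1762/5) ≈ 89.84°
pole (s+480): 480 + j1762 → |·| = √(480²+1762²) = √3335044 ≈ 1826.2, ∠ = arctan(1762/480) ≈ 74.76°
|T| = 10 · 1762 / 3.2178e+06 ≈ 0.0054758
Gain = 20 log₁₀(0.0054758) ≈ -45.23 dB
∠T = 90.00° − 164.60° = -74.60°

-45.2 dB, -74.6°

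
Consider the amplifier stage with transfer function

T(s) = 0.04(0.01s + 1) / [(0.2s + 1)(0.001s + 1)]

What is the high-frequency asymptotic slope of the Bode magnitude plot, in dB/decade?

-20 dB/decade

Each pole contributes −20 dB/decade at high frequency; each zero contributes +20 dB/decade.
Net: 1 zero(s) − 2 pole(s) → -20 dB/decade.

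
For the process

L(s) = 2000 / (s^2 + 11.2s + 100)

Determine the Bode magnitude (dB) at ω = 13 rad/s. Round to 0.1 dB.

At s = jω = j13:
quadratic: (j13)² + 11.2·j13 + 100 = -69 + j145.6 → |·| ≈ 161.12, ∠ ≈ 115.36°
|L| = 2000 / 161.12 ≈ 12.413
Gain = 20 log₁₀(12.413) ≈ 21.88 dB

21.9 dB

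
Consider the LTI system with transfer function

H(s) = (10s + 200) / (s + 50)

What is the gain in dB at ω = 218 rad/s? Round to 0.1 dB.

19.8 dB

Substitute s = j218:
Numerator: 10(j218) + 200 = 200 + j2180
Denominator: (j218) + 50 = 50 + j218
|N| = √(200² + 2180²) ≈ 2189.2, ∠N ≈ 84.76°
|D| = √(50² + 218²) ≈ 223.66, ∠D ≈ 77.08°
|H| = 2189.2 / 223.66 ≈ 9.7881
Gain = 20 log₁₀(9.7881) ≈ 19.81 dB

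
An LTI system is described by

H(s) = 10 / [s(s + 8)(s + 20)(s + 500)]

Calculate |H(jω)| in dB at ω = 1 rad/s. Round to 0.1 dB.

-78.1 dB

At s = jω = j1:
pole (s+8): 8 + j1 → |·| = √(8²+1²) = √65 ≈ 8.0623, ∠ = arctan(1/8) ≈ 7.13°
pole (s+20): 20 + j1 → |·| = √(20²+1²) = √401 ≈ 20.025, ∠ = arctan(1/20) ≈ 2.86°
pole (s+500): 500 + j1 → |·| = √(500²+1²) = √250001 ≈ 500, ∠ = arctan(1/500) ≈ 0.11°
pole at origin: |s| = 1, ∠ = 90.00° (in denominator)
|H| = 10 / 80724 ≈ 0.00012388
Gain = 20 log₁₀(0.00012388) ≈ -78.14 dB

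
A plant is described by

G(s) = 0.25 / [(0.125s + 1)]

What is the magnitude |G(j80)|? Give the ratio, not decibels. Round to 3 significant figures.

At ω = 80 rad/s:
pole (1 + j80·0.125) = 1 + j10 → |·| ≈ 10.05, ∠ ≈ 84.29°
|G| = 0.25 · 1 / (10.05) ≈ 0.024876

0.0249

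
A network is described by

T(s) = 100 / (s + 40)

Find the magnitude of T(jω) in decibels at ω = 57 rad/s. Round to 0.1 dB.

Substitute s = j57:
Numerator: 100 = 100 + j0
Denominator: (j57) + 40 = 40 + j57
|N| = √(100² + 0²) ≈ 100, ∠N ≈ 0.00°
|D| = √(40² + 57²) ≈ 69.635, ∠D ≈ 54.94°
|T| = 100 / 69.635 ≈ 1.4361
Gain = 20 log₁₀(1.4361) ≈ 3.14 dB

3.1 dB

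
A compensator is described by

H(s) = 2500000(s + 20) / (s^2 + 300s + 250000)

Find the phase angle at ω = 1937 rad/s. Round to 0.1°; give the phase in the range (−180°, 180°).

-81.2°

At s = jω = j1937:
zero (s+20): 20 + j1937 → |·| = √(20²+1937²) = √3752369 ≈ 1937.1, ∠ = arctan(1937/20) ≈ 89.41°
quadratic: (j1937)² + 300·j1937 + 250000 = -3501969 + j581100 → |·| ≈ 3.5499e+06, ∠ ≈ 170.58°
∠H = 89.41° − 170.58° = -81.17°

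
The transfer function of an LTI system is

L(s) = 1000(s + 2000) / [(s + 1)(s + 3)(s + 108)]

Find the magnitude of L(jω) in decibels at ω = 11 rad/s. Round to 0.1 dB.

43.3 dB

At s = jω = j11:
zero (s+2000): 2000 + j11 → |·| = √(2000²+11²) = √4000121 ≈ 2000, ∠ = arctan(11/2000) ≈ 0.32°
pole (s+1): 1 + j11 → |·| = √(1²+11²) = √122 ≈ 11.045, ∠ = arctan(11/1) ≈ 84.81°
pole (s+3): 3 + j11 → |·| = √(3²+11²) = √130 ≈ 11.402, ∠ = arctan(11/3) ≈ 74.74°
pole (s+108): 108 + j11 → |·| = √(108²+11²) = √11785 ≈ 108.56, ∠ = arctan(11/108) ≈ 5.82°
|L| = 1000 · 2000 / 13672 ≈ 146.28
Gain = 20 log₁₀(146.28) ≈ 43.30 dB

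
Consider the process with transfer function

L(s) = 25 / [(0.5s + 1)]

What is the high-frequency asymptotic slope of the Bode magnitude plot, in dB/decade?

Each pole contributes −20 dB/decade at high frequency; each zero contributes +20 dB/decade.
Net: 0 zero(s) − 1 pole(s) → -20 dB/decade.

-20 dB/decade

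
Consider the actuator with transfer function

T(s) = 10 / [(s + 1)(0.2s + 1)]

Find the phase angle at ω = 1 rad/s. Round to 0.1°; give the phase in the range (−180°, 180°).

At ω = 1 rad/s:
pole (1 + j1·1) = 1 + j1 → |·| ≈ 1.4142, ∠ ≈ 45.00°
pole (1 + j1·0.2) = 1 + j0.2 → |·| ≈ 1.0198, ∠ ≈ 11.31°
∠T = (0°) − (45.00° + 11.31°) = -56.31°

-56.3°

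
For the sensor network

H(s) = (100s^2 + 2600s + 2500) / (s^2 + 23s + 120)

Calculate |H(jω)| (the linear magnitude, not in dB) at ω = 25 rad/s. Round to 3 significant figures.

Substitute s = j25:
Numerator: 100(j25)^2 + 2600(j25) + 2500 = -60000 + j65000
Denominator: (j25)^2 + 23(j25) + 120 = -505 + j575
|N| = √(60000² + 65000²) ≈ 88459, ∠N ≈ 132.71°
|D| = √(505² + 575²) ≈ 765.28, ∠D ≈ 131.29°
|H| = 88459 / 765.28 ≈ 115.59

116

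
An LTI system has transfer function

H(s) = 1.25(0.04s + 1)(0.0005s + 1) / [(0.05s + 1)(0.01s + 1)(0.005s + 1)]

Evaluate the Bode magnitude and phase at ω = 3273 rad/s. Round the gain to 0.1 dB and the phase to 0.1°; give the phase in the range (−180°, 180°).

At ω = 3273 rad/s:
zero (1 + j3273·0.04) = 1 + j130.92 → |·| ≈ 130.92, ∠ ≈ 89.56°
zero (1 + j3273·0.0005) = 1 + j1.6365 → |·| ≈ 1.9178, ∠ ≈ 58.57°
pole (1 + j3273·0.05) = 1 + j163.65 → |·| ≈ 163.65, ∠ ≈ 89.65°
pole (1 + j3273·0.01) = 1 + j32.73 → |·| ≈ 32.745, ∠ ≈ 88.25°
pole (1 + j3273·0.005) = 1 + j16.365 → |·| ≈ 16.396, ∠ ≈ 86.50°
|H| = 1.25 · 130.92 · 1.9178 / (163.65 · 32.745 · 16.396) ≈ 0.0035721
Gain = 20 log₁₀(0.0035721) ≈ -48.94 dB
∠H = (89.56° + 58.57°) − (89.65° + 88.25° + 86.50°) = -116.27°

-48.9 dB, -116.3°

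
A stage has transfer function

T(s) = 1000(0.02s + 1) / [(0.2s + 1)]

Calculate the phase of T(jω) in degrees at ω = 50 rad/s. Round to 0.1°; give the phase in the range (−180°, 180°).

-39.3°

At ω = 50 rad/s:
zero (1 + j50·0.02) = 1 + j1 → |·| ≈ 1.4142, ∠ ≈ 45.00°
pole (1 + j50·0.2) = 1 + j10 → |·| ≈ 10.05, ∠ ≈ 84.29°
∠T = (45.00°) − (84.29°) = -39.29°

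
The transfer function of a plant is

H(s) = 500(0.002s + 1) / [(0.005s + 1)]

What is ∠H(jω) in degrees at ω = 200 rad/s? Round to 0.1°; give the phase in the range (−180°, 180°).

-23.2°

At ω = 200 rad/s:
zero (1 + j200·0.002) = 1 + j0.4 → |·| ≈ 1.077, ∠ ≈ 21.80°
pole (1 + j200·0.005) = 1 + j1 → |·| ≈ 1.4142, ∠ ≈ 45.00°
∠H = (21.80°) − (45.00°) = -23.20°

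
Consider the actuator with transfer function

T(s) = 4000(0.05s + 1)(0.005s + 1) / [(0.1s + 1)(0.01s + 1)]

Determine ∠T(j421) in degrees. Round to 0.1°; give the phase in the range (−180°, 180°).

At ω = 421 rad/s:
zero (1 + j421·0.05) = 1 + j21.05 → |·| ≈ 21.074, ∠ ≈ 87.28°
zero (1 + j421·0.005) = 1 + j2.105 → |·| ≈ 2.3305, ∠ ≈ 64.59°
pole (1 + j421·0.1) = 1 + j42.1 → |·| ≈ 42.112, ∠ ≈ 88.64°
pole (1 + j421·0.01) = 1 + j4.21 → |·| ≈ 4.3271, ∠ ≈ 76.64°
∠T = (87.28° + 64.59°) − (88.64° + 76.64°) = -13.41°

-13.4°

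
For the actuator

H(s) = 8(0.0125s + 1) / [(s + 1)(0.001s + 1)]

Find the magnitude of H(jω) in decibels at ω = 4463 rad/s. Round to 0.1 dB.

-33.2 dB

At ω = 4463 rad/s:
zero (1 + j4463·0.0125) = 1 + j55.7875 → |·| ≈ 55.796, ∠ ≈ 88.97°
pole (1 + j4463·1) = 1 + j4463 → |·| ≈ 4463, ∠ ≈ 89.99°
pole (1 + j4463·0.001) = 1 + j4.463 → |·| ≈ 4.5737, ∠ ≈ 77.37°
|H| = 8 · 55.796 / (4463 · 4.5737) ≈ 0.021867
Gain = 20 log₁₀(0.021867) ≈ -33.20 dB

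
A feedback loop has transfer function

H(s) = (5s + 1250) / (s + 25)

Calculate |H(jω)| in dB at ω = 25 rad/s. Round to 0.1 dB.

31.0 dB

Substitute s = j25:
Numerator: 5(j25) + 1250 = 1250 + j125
Denominator: (j25) + 25 = 25 + j25
|N| = √(1250² + 125²) ≈ 1256.2, ∠N ≈ 5.71°
|D| = √(25² + 25²) ≈ 35.355, ∠D ≈ 45.00°
|H| = 1256.2 / 35.355 ≈ 35.531
Gain = 20 log₁₀(35.531) ≈ 31.01 dB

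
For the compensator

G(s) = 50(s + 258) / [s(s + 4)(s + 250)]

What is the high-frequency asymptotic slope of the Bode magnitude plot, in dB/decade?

-40 dB/decade

Each pole contributes −20 dB/decade at high frequency; each zero contributes +20 dB/decade.
Net: 1 zero(s) − 3 pole(s) → -40 dB/decade.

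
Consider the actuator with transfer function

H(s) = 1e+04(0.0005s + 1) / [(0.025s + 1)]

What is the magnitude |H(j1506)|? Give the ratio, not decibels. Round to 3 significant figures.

332

At ω = 1506 rad/s:
zero (1 + j1506·0.0005) = 1 + j0.753 → |·| ≈ 1.2518, ∠ ≈ 36.98°
pole (1 + j1506·0.025) = 1 + j37.65 → |·| ≈ 37.663, ∠ ≈ 88.48°
|H| = 1e+04 · 1.2518 / (37.663) ≈ 332.37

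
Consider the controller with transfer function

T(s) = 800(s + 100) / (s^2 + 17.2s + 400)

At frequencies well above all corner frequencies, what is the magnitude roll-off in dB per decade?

Each pole contributes −20 dB/decade at high frequency; each zero contributes +20 dB/decade.
Net: 1 zero(s) − 2 pole(s) → -20 dB/decade.

-20 dB/decade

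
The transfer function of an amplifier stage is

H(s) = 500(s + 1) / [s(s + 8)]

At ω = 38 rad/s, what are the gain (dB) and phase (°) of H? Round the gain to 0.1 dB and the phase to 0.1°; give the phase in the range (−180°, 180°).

22.2 dB, -79.6°

At s = jω = j38:
zero (s+1): 1 + j38 → |·| = √(1²+38²) = √1445 ≈ 38.013, ∠ = arctan(38/1) ≈ 88.49°
pole (s+8): 8 + j38 → |·| = √(8²+38²) = √1508 ≈ 38.833, ∠ = arctan(38/8) ≈ 78.11°
pole at origin: |s| = 38, ∠ = 90.00° (in denominator)
|H| = 500 · 38.013 / 1475.7 ≈ 12.88
Gain = 20 log₁₀(12.88) ≈ 22.20 dB
∠H = 88.49° − 168.11° = -79.62°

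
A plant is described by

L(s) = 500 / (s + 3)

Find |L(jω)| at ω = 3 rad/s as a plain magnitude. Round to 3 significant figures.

118

At s = jω = j3:
pole (s+3): 3 + j3 → |·| = √(3²+3²) = √18 ≈ 4.2426, ∠ = arctan(3/3) ≈ 45.00°
|L| = 500 / 4.2426 ≈ 117.85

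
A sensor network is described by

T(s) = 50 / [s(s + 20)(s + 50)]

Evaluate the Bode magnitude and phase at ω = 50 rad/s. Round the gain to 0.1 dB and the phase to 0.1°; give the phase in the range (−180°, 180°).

-71.6 dB, 156.8°

At s = jω = j50:
pole (s+20): 20 + j50 → |·| = √(20²+50²) = √2900 ≈ 53.852, ∠ = arctan(50/20) ≈ 68.20°
pole (s+50): 50 + j50 → |·| = √(50²+50²) = √5000 ≈ 70.711, ∠ = arctan(50/50) ≈ 45.00°
pole at origin: |s| = 50, ∠ = 90.00° (in denominator)
|T| = 50 / 1.904e+05 ≈ 0.00026261
Gain = 20 log₁₀(0.00026261) ≈ -71.61 dB
∠T = 0.00° − 203.20° = -203.20° ≡ 156.80° (principal value)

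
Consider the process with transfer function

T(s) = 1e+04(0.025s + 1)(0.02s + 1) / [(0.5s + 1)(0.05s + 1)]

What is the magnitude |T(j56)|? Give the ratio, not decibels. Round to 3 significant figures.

At ω = 56 rad/s:
zero (1 + j56·0.025) = 1 + j1.4 → |·| ≈ 1.7205, ∠ ≈ 54.46°
zero (1 + j56·0.02) = 1 + j1.12 → |·| ≈ 1.5015, ∠ ≈ 48.24°
pole (1 + j56·0.5) = 1 + j28 → |·| ≈ 28.018, ∠ ≈ 87.95°
pole (1 + j56·0.05) = 1 + j2.8 → |·| ≈ 2.9732, ∠ ≈ 70.35°
|T| = 1e+04 · 1.7205 · 1.5015 / (28.018 · 2.9732) ≈ 310.11

310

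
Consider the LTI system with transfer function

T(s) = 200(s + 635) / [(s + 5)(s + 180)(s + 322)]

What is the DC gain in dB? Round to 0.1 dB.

T(0) = 200·635 / (5·180·322) ≈ 0.43823
20 log₁₀(0.43823) ≈ -7.17 dB

-7.2 dB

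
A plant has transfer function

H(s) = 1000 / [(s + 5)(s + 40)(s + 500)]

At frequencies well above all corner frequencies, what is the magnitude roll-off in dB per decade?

-60 dB/decade

Each pole contributes −20 dB/decade at high frequency; each zero contributes +20 dB/decade.
Net: 0 zero(s) − 3 pole(s) → -60 dB/decade.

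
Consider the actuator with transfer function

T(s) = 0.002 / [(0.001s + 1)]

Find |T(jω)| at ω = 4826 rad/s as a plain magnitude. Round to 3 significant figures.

At ω = 4826 rad/s:
pole (1 + j4826·0.001) = 1 + j4.826 → |·| ≈ 4.9285, ∠ ≈ 78.29°
|T| = 0.002 · 1 / (4.9285) ≈ 0.0004058

0.000406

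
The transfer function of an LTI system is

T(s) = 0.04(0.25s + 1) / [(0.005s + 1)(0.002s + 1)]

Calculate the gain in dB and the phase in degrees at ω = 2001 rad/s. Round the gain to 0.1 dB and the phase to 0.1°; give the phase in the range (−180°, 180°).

-6.3 dB, -70.4°

At ω = 2001 rad/s:
zero (1 + j2001·0.25) = 1 + j500.25 → |·| ≈ 500.25, ∠ ≈ 89.89°
pole (1 + j2001·0.005) = 1 + j10.005 → |·| ≈ 10.055, ∠ ≈ 84.29°
pole (1 + j2001·0.002) = 1 + j4.002 → |·| ≈ 4.125, ∠ ≈ 75.97°
|T| = 0.04 · 500.25 / (10.055 · 4.125) ≈ 0.48244
Gain = 20 log₁₀(0.48244) ≈ -6.33 dB
∠T = (89.89°) − (84.29° + 75.97°) = -70.37°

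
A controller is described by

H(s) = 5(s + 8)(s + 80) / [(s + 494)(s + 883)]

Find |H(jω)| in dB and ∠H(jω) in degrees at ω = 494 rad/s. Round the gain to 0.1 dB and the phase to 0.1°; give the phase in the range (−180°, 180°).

4.9 dB, 95.6°

At s = jω = j494:
zero (s+8): 8 + j494 → |·| = √(8²+494²) = √244100 ≈ 494.06, ∠ = arctan(494/8) ≈ 89.07°
zero (s+80): 80 + j494 → |·| = √(80²+494²) = √250436 ≈ 500.44, ∠ = arctan(494/80) ≈ 80.80°
pole (s+494): 494 + j494 → |·| = √(494²+494²) = √488072 ≈ 698.62, ∠ = arctan(494/494) ≈ 45.00°
pole (s+883): 883 + j494 → |·| = √(883²+494²) = √1023725 ≈ 1011.8, ∠ = arctan(494/883) ≈ 29.23°
|H| = 5 · 2.4725e+05 / 7.0686e+05 ≈ 1.7489
Gain = 20 log₁₀(1.7489) ≈ 4.86 dB
∠H = 169.87° − 74.23° = 95.64°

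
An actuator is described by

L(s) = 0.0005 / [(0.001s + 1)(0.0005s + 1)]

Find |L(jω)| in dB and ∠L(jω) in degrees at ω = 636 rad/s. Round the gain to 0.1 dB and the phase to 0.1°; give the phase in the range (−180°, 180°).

-67.9 dB, -50.1°

At ω = 636 rad/s:
pole (1 + j636·0.001) = 1 + j0.636 → |·| ≈ 1.1851, ∠ ≈ 32.46°
pole (1 + j636·0.0005) = 1 + j0.318 → |·| ≈ 1.0493, ∠ ≈ 17.64°
|L| = 0.0005 · 1 / (1.1851 · 1.0493) ≈ 0.00040208
Gain = 20 log₁₀(0.00040208) ≈ -67.91 dB
∠L = (0°) − (32.46° + 17.64°) = -50.10°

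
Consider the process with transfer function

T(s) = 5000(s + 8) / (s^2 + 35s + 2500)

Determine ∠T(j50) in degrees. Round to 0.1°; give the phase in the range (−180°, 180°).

At s = jω = j50:
zero (s+8): 8 + j50 → |·| = √(8²+50²) = √2564 ≈ 50.636, ∠ = arctan(50/8) ≈ 80.91°
quadratic: (j50)² + 35·j50 + 2500 = 0 + j1750 → |·| ≈ 1750, ∠ ≈ 90.00°
∠T = 80.91° − 90.00° = -9.09°

-9.1°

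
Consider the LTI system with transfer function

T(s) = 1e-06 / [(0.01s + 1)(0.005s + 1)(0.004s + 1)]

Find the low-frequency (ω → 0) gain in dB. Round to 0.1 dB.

T(0) = 1e-06 · 1 / 1 = 1e-06
20 log₁₀(1e-06) ≈ -120.00 dB

-120.0 dB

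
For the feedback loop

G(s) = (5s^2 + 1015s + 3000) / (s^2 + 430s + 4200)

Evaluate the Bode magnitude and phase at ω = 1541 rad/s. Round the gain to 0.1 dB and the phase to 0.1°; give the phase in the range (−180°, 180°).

Substitute s = j1541:
Numerator: 5(j1541)^2 + 1015(j1541) + 3000 = -11870405 + j1564115
Denominator: (j1541)^2 + 430(j1541) + 4200 = -2370481 + j662630
|N| = √(11870405² + 1564115²) ≈ 1.1973e+07, ∠N ≈ 172.49°
|D| = √(2370481² + 662630²) ≈ 2.4614e+06, ∠D ≈ 164.38°
|G| = 1.1973e+07 / 2.4614e+06 ≈ 4.8643
Gain = 20 log₁₀(4.8643) ≈ 13.74 dB
∠G = 172.49° − 164.38° = 8.11°

13.7 dB, 8.1°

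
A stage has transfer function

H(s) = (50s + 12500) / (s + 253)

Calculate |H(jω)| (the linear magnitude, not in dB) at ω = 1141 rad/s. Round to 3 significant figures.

50.0

Substitute s = j1141:
Numerator: 50(j1141) + 12500 = 12500 + j57050
Denominator: (j1141) + 253 = 253 + j1141
|N| = √(12500² + 57050²) ≈ 58403, ∠N ≈ 77.64°
|D| = √(253² + 1141²) ≈ 1168.7, ∠D ≈ 77.50°
|H| = 58403 / 1168.7 ≈ 49.973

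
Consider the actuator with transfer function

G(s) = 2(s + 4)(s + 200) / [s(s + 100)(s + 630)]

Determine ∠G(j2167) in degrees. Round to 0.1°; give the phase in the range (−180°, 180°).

At s = jω = j2167:
zero (s+4): 4 + j2167 → |·| = √(4²+2167²) = √4695905 ≈ 2167, ∠ = arctan(2167/4) ≈ 89.89°
zero (s+200): 200 + j2167 → |·| = √(200²+2167²) = √4735889 ≈ 2176.2, ∠ = arctan(2167/200) ≈ 84.73°
pole (s+100): 100 + j2167 → |·| = √(100²+2167²) = √4705889 ≈ 2169.3, ∠ = arctan(2167/100) ≈ 87.36°
pole (s+630): 630 + j2167 → |·| = √(630²+2167²) = √5092789 ≈ 2256.7, ∠ = arctan(2167/630) ≈ 73.79°
pole at origin: |s| = 2167, ∠ = 90.00° (in denominator)
∠G = 174.62° − 251.15° = -76.53°

-76.5°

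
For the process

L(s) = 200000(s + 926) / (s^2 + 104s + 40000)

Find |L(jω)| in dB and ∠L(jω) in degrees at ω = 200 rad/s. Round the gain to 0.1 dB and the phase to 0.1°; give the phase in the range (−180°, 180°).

79.2 dB, -77.8°

At s = jω = j200:
zero (s+926): 926 + j200 → |·| = √(926²+200²) = √897476 ≈ 947.35, ∠ = arctan(200/926) ≈ 12.19°
quadratic: (j200)² + 104·j200 + 40000 = 0 + j20800 → |·| ≈ 20800, ∠ ≈ 90.00°
|L| = 200000 · 947.35 / 20800 ≈ 9109.1
Gain = 20 log₁₀(9109.1) ≈ 79.19 dB
∠L = 12.19° − 90.00° = -77.81°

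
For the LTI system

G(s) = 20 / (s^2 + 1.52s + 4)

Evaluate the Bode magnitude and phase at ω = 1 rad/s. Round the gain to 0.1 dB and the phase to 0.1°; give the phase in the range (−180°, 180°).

At s = jω = j1:
quadratic: (j1)² + 1.52·j1 + 4 = 3 + j1.52 → |·| ≈ 3.3631, ∠ ≈ 26.87°
|G| = 20 / 3.3631 ≈ 5.9469
Gain = 20 log₁₀(5.9469) ≈ 15.49 dB
∠G = 0.00° − 26.87° = -26.87°

15.5 dB, -26.9°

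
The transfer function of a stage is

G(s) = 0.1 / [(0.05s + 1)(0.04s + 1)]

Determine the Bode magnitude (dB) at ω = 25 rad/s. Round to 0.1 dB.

At ω = 25 rad/s:
pole (1 + j25·0.05) = 1 + j1.25 → |·| ≈ 1.6008, ∠ ≈ 51.34°
pole (1 + j25·0.04) = 1 + j1 → |·| ≈ 1.4142, ∠ ≈ 45.00°
|G| = 0.1 · 1 / (1.6008 · 1.4142) ≈ 0.044173
Gain = 20 log₁₀(0.044173) ≈ -27.10 dB

-27.1 dB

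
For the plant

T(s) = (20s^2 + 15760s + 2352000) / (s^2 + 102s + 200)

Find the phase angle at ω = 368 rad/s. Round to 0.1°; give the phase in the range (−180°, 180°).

-71.0°

Substitute s = j368:
Numerator: 20(j368)^2 + 15760(j368) + 2352000 = -356480 + j5799680
Denominator: (j368)^2 + 102(j368) + 200 = -135224 + j37536
|N| = √(356480² + 5799680²) ≈ 5.8106e+06, ∠N ≈ 93.52°
|D| = √(135224² + 37536²) ≈ 1.4034e+05, ∠D ≈ 164.49°
∠T = 93.52° − 164.49° = -70.97°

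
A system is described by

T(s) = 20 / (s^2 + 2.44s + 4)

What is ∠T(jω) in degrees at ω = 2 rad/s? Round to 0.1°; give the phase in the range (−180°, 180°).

At s = jω = j2:
quadratic: (j2)² + 2.44·j2 + 4 = 0 + j4.88 → |·| ≈ 4.88, ∠ ≈ 90.00°
∠T = 0.00° − 90.00° = -90.00°

-90.0°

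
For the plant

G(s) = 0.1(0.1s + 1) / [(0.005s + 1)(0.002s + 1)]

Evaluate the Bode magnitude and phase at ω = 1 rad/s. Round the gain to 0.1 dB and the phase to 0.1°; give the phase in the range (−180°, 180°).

At ω = 1 rad/s:
zero (1 + j1·0.1) = 1 + j0.1 → |·| ≈ 1.005, ∠ ≈ 5.71°
pole (1 + j1·0.005) = 1 + j0.005 → |·| ≈ 1, ∠ ≈ 0.29°
pole (1 + j1·0.002) = 1 + j0.002 → |·| ≈ 1, ∠ ≈ 0.11°
|G| = 0.1 · 1.005 / (1 · 1) ≈ 0.1005
Gain = 20 log₁₀(0.1005) ≈ -19.96 dB
∠G = (5.71°) − (0.29° + 0.11°) = 5.31°

-20.0 dB, 5.3°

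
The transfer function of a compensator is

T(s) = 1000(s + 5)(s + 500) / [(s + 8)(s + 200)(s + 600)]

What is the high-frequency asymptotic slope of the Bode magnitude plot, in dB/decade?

-20 dB/decade

Each pole contributes −20 dB/decade at high frequency; each zero contributes +20 dB/decade.
Net: 2 zero(s) − 3 pole(s) → -20 dB/decade.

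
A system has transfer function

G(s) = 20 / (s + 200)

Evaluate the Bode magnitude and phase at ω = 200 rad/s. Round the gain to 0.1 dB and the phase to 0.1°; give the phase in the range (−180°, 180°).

-23.0 dB, -45.0°

Substitute s = j200:
Numerator: 20 = 20 + j0
Denominator: (j200) + 200 = 200 + j200
|N| = √(20² + 0²) ≈ 20, ∠N ≈ 0.00°
|D| = √(200² + 200²) ≈ 282.84, ∠D ≈ 45.00°
|G| = 20 / 282.84 ≈ 0.070711
Gain = 20 log₁₀(0.070711) ≈ -23.01 dB
∠G = 0.00° − 45.00° = -45.00°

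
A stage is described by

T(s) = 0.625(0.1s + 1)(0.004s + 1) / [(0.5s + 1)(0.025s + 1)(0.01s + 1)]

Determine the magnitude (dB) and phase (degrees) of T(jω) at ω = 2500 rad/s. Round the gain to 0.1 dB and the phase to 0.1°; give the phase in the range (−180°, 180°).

-61.9 dB, -92.7°

At ω = 2500 rad/s:
zero (1 + j2500·0.1) = 1 + j250 → |·| ≈ 250, ∠ ≈ 89.77°
zero (1 + j2500·0.004) = 1 + j10 → |·| ≈ 10.05, ∠ ≈ 84.29°
pole (1 + j2500·0.5) = 1 + j1250 → |·| ≈ 1250, ∠ ≈ 89.95°
pole (1 + j2500·0.025) = 1 + j62.5 → |·| ≈ 62.508, ∠ ≈ 89.08°
pole (1 + j2500·0.01) = 1 + j25 → |·| ≈ 25.02, ∠ ≈ 87.71°
|T| = 0.625 · 250 · 10.05 / (1250 · 62.508 · 25.02) ≈ 0.00080325
Gain = 20 log₁₀(0.00080325) ≈ -61.90 dB
∠T = (89.77° + 84.29°) − (89.95° + 89.08° + 87.71°) = -92.68°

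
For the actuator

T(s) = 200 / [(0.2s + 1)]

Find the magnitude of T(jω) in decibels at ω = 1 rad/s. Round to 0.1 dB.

At ω = 1 rad/s:
pole (1 + j1·0.2) = 1 + j0.2 → |·| ≈ 1.0198, ∠ ≈ 11.31°
|T| = 200 · 1 / (1.0198) ≈ 196.12
Gain = 20 log₁₀(196.12) ≈ 45.85 dB

45.9 dB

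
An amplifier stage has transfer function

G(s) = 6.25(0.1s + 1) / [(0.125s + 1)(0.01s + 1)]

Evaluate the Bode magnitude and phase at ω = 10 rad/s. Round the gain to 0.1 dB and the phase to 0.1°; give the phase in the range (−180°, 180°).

At ω = 10 rad/s:
zero (1 + j10·0.1) = 1 + j1 → |·| ≈ 1.4142, ∠ ≈ 45.00°
pole (1 + j10·0.125) = 1 + j1.25 → |·| ≈ 1.6008, ∠ ≈ 51.34°
pole (1 + j10·0.01) = 1 + j0.1 → |·| ≈ 1.005, ∠ ≈ 5.71°
|G| = 6.25 · 1.4142 / (1.6008 · 1.005) ≈ 5.494
Gain = 20 log₁₀(5.494) ≈ 14.80 dB
∠G = (45.00°) − (51.34° + 5.71°) = -12.05°

14.8 dB, -12.1°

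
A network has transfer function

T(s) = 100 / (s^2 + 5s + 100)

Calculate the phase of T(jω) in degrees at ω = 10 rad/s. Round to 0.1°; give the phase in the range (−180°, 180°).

-90.0°

At s = jω = j10:
quadratic: (j10)² + 5·j10 + 100 = 0 + j50 → |·| ≈ 50, ∠ ≈ 90.00°
∠T = 0.00° − 90.00° = -90.00°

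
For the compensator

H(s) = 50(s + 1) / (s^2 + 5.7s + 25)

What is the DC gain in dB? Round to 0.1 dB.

6.0 dB

H(0) = 50·1 / 25 = 2
20 log₁₀(2) ≈ 6.02 dB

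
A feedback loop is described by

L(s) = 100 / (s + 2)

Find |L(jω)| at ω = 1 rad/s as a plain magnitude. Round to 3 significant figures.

At s = jω = j1:
pole (s+2): 2 + j1 → |·| = √(2²+1²) = √5 ≈ 2.2361, ∠ = arctan(1/2) ≈ 26.57°
|L| = 100 / 2.2361 ≈ 44.721

44.7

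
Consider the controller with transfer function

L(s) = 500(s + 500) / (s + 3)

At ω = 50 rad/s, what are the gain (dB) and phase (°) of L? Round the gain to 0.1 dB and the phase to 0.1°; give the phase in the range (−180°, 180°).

At s = jω = j50:
zero (s+500): 500 + j50 → |·| = √(500²+50²) = √252500 ≈ 502.49, ∠ = arctan(50/500) ≈ 5.71°
pole (s+3): 3 + j50 → |·| = √(3²+50²) = √2509 ≈ 50.09, ∠ = arctan(50/3) ≈ 86.57°
|L| = 500 · 502.49 / 50.09 ≈ 5015.9
Gain = 20 log₁₀(5015.9) ≈ 74.01 dB
∠L = 5.71° − 86.57° = -80.86°

74.0 dB, -80.9°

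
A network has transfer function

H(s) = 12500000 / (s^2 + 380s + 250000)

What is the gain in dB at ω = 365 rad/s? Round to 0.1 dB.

At s = jω = j365:
quadratic: (j365)² + 380·j365 + 250000 = 116775 + j138700 → |·| ≈ 1.8131e+05, ∠ ≈ 49.91°
|H| = 12500000 / 1.8131e+05 ≈ 68.943
Gain = 20 log₁₀(68.943) ≈ 36.77 dB

36.8 dB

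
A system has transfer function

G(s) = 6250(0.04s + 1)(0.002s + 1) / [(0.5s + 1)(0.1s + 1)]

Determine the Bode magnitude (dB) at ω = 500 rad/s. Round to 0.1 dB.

23.0 dB

At ω = 500 rad/s:
zero (1 + j500·0.04) = 1 + j20 → |·| ≈ 20.025, ∠ ≈ 87.14°
zero (1 + j500·0.002) = 1 + j1 → |·| ≈ 1.4142, ∠ ≈ 45.00°
pole (1 + j500·0.5) = 1 + j250 → |·| ≈ 250, ∠ ≈ 89.77°
pole (1 + j500·0.1) = 1 + j50 → |·| ≈ 50.01, ∠ ≈ 88.85°
|G| = 6250 · 20.025 · 1.4142 / (250 · 50.01) ≈ 14.157
Gain = 20 log₁₀(14.157) ≈ 23.02 dB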